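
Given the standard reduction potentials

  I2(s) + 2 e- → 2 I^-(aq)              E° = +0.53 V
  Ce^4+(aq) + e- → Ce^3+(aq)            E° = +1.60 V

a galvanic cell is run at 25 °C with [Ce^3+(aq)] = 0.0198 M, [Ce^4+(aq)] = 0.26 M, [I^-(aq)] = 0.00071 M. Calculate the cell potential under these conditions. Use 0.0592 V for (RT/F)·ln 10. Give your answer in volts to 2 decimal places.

Since E°(Ce⁴⁺/Ce³⁺) > E°(I₂/I⁻), Ce⁴⁺/Ce³⁺ serves as the cathode.
E°cell = +1.60 − (+0.53) = +1.07 V, with n = 2 electrons transferred.
Balancing gives 2 Ce^4+(aq) + 2 I^-(aq) → 2 Ce^3+(aq) + I2(s); hence Q = [Ce^3+(aq)]^2 / ([Ce^4+(aq)]^2·[I^-(aq)]^2) = 1.15×10^4 (log Q = 4.061).
Applying E = E° − (RT ln10/nF)·log Q gives +1.07 − (0.0592/2)(4.061) = +0.95 V.

+0.95 V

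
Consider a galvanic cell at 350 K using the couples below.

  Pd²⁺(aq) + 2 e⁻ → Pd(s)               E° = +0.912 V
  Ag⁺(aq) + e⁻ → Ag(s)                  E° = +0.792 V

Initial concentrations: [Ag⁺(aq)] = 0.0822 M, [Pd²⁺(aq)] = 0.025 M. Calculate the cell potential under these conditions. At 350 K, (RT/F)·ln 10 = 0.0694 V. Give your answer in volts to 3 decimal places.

+0.140 V

Since E°(Pd²⁺/Pd) > E°(Ag⁺/Ag), Pd²⁺/Pd serves as the cathode.
E°cell = +0.912 − (+0.792) = +0.120 V, with n = 2 electrons transferred.
For the overall reaction Pd²⁺(aq) + 2 Ag(s) → Pd(s) + 2 Ag⁺(aq), Q = [Ag⁺(aq)]^2 / [Pd²⁺(aq)] = 0.27, giving log Q = −0.568.
Applying E = E° − (RT ln10/nF)·log Q gives +0.120 − (0.0694/2)(−0.568) = +0.140 V.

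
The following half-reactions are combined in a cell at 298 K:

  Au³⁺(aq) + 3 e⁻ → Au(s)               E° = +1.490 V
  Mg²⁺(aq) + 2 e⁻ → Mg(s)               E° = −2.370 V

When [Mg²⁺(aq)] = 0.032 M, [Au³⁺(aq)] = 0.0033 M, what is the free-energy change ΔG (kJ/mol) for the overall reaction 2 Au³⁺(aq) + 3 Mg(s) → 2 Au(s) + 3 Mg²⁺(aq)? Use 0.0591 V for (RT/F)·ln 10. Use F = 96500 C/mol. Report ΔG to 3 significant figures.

−2230 kJ/mol

With Au³⁺/Au reduced at the cathode, E°cell = +1.490 − (−2.370) = +3.860 V and n = 6.
Q = [Mg²⁺(aq)]^3 / [Au³⁺(aq)]^2 = 3.01, so log Q = 0.478 and E = +3.860 − (0.0591/6)(0.478) = +3.8553 V.
ΔG = −nFE = −(6)(96500)(+3.8553) J/mol = −2230 kJ/mol.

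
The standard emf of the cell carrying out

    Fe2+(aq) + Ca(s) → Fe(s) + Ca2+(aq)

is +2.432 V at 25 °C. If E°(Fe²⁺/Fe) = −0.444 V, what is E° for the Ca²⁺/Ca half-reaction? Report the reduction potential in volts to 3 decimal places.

−2.876 V

In the reaction as written the Fe²⁺/Fe couple is reduced (cathode) and Ca²⁺/Ca is oxidized (anode), so E°cell = E°(Fe²⁺/Fe) − E°(Ca²⁺/Ca).
E°(Ca²⁺/Ca) = E°(cathode) − E°cell = −0.444 − (+2.432) = −2.876 V.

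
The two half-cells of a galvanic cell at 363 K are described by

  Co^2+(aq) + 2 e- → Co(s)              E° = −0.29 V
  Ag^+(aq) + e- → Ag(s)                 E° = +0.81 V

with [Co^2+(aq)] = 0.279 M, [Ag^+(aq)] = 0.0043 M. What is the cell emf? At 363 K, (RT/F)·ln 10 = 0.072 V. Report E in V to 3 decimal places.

Ag⁺/Ag is reduced (cathode, E° = +0.81 V) and Co²⁺/Co is oxidized (anode).
E°cell = E°cat − E°an = +0.81 − (−0.29) = +1.10 V; n = 2.
Balancing gives 2 Ag^+(aq) + Co(s) → 2 Ag(s) + Co^2+(aq); hence Q = [Co^2+(aq)] / [Ag^+(aq)]^2 = 1.51×10^4 (log Q = 4.179).
By the Nernst equation, E = +1.10 − (0.072/2)·(4.179) = +0.950 V.

+0.950 V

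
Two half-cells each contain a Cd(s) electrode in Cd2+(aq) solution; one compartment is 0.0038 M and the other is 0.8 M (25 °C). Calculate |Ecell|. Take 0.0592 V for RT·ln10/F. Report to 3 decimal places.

0.069 V

For a concentration cell E°cell = 0, since both electrodes use the same couple.
The compartment with the higher Cd2+(aq) concentration (0.8 M) acts as the cathode; ions are reduced there and produced at the dilute (0.0038 M) anode.
With n = 2, Ecell = −(0.0592/2)·log([dilute]/[conc]) = −(0.0592/2)·log(0.0038/0.8) = +0.069 V.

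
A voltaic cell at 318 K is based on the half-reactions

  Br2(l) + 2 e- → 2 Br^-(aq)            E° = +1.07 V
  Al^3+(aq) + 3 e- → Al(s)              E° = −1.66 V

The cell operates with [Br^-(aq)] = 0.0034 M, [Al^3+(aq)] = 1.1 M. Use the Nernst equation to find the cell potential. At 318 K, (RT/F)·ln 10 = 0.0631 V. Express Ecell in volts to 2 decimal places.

+2.88 V

Br₂/Br⁻ is reduced (cathode, E° = +1.07 V) and Al³⁺/Al is oxidized (anode).
E°cell = E°cat − E°an = +1.07 − (−1.66) = +2.73 V; n = 6.
The balanced reaction is 3 Br2(l) + 2 Al(s) → 6 Br^-(aq) + 2 Al^3+(aq), so Q = [Br^-(aq)]^6·[Al^3+(aq)]^2 = 1.87×10^−15 and log Q = −14.728.
By the Nernst equation, E = +2.73 − (0.0631/6)·(−14.728) = +2.88 V.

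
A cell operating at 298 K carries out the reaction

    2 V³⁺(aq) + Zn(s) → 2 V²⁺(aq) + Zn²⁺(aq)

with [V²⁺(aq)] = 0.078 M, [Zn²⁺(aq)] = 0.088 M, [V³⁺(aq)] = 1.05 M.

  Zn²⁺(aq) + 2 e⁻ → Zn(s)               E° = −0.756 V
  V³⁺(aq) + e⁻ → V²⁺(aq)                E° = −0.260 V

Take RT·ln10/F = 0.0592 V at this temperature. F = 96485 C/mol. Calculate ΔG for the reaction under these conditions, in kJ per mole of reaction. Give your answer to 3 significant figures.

The standard cell potential is −0.260 − (−0.756) = +0.496 V, with n = 2 electrons in the balanced equation.
Here Q = ([V²⁺(aq)]^2·[Zn²⁺(aq)]) / [V³⁺(aq)]^2 = 0.000486 (log Q = −3.314), giving E = +0.496 − (0.0592/2)·(−3.314) = +0.5941 V.
Then ΔG = −nFE = −2 × 96485 × +0.5941 J/mol = −115 kJ/mol.

−115 kJ/mol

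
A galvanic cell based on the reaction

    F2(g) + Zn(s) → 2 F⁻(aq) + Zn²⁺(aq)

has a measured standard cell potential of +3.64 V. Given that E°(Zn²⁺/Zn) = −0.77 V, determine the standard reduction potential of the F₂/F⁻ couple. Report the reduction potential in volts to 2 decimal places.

+2.87 V

In the reaction as written the F₂/F⁻ couple is reduced (cathode) and Zn²⁺/Zn is oxidized (anode), so E°cell = E°(F₂/F⁻) − E°(Zn²⁺/Zn).
E°(F₂/F⁻) = E°cell + E°(anode) = +3.64 + (−0.77) = +2.87 V.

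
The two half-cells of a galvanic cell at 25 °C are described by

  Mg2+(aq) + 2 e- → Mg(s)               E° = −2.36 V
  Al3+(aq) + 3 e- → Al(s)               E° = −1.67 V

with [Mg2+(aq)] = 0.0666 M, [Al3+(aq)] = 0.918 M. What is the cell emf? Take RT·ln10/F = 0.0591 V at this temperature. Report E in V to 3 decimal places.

Al³⁺/Al is reduced (cathode, E° = −1.67 V) and Mg²⁺/Mg is oxidized (anode).
The standard potential is −1.67 − (−2.36) = +0.69 V and the balanced reaction transfers n = 6 electrons.
Balancing gives 2 Al3+(aq) + 3 Mg(s) → 2 Al(s) + 3 Mg2+(aq); hence Q = [Mg2+(aq)]^3 / [Al3+(aq)]^2 = 0.000351 (log Q = −3.455).
By the Nernst equation, E = +0.69 − (0.0591/6)·(−3.455) = +0.724 V.

+0.724 V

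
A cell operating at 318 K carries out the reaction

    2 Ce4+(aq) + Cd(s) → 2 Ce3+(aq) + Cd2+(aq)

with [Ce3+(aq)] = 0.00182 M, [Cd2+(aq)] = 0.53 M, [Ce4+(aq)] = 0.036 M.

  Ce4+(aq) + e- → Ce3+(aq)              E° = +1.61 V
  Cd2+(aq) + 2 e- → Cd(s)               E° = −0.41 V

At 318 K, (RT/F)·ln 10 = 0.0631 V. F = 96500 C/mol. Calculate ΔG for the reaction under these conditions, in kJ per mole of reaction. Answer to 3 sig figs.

With Ce⁴⁺/Ce³⁺ reduced at the cathode, E°cell = +1.61 − (−0.41) = +2.02 V and n = 2.
Q = ([Ce3+(aq)]^2·[Cd2+(aq)]) / [Ce4+(aq)]^2 = 0.00135, so log Q = −2.868 and E = +2.02 − (0.0631/2)(−2.868) = +2.1105 V.
Then ΔG = −nFE = −2 × 96500 × +2.1105 J/mol = −407 kJ/mol.

−407 kJ/mol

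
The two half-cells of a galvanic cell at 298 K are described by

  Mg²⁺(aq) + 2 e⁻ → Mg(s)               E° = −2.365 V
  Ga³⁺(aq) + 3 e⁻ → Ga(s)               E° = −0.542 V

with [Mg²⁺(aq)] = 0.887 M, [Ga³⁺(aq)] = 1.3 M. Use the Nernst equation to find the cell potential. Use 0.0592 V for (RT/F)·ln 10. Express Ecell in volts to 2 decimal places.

Ga³⁺/Ga is reduced (cathode, E° = −0.542 V) and Mg²⁺/Mg is oxidized (anode).
E°cell = E°cat − E°an = −0.542 − (−2.365) = +1.823 V; n = 6.
Balancing gives 2 Ga³⁺(aq) + 3 Mg(s) → 2 Ga(s) + 3 Mg²⁺(aq); hence Q = [Mg²⁺(aq)]^3 / [Ga³⁺(aq)]^2 = 0.413 (log Q = −0.384).
Applying E = E° − (RT ln10/nF)·log Q gives +1.823 − (0.0592/6)(−0.384) = +1.83 V.

+1.83 V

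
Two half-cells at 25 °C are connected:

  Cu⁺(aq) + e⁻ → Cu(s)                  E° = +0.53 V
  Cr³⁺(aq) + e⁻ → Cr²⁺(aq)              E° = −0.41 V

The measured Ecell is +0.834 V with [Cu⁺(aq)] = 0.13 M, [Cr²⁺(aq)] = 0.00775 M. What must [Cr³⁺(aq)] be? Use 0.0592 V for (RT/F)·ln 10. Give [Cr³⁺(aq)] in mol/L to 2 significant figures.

0.062 M

Cu⁺/Cu is the cathode (higher E°); E°cell = +0.53 − (−0.41) = +0.94 V with n = 1.
From the Nernst equation, log Q = n(E° − E)/0.0592 = 1·(+0.94 − (+0.834))/0.0592 = 1.791.
The balanced reaction is Cu⁺(aq) + Cr²⁺(aq) → Cu(s) + Cr³⁺(aq), so Q = [Cr³⁺(aq)] / ([Cu⁺(aq)]·[Cr²⁺(aq)]).
Substituting the known concentrations and solving, log [Cr³⁺(aq)] = −1.206 and [Cr³⁺(aq)] = 0.062 M.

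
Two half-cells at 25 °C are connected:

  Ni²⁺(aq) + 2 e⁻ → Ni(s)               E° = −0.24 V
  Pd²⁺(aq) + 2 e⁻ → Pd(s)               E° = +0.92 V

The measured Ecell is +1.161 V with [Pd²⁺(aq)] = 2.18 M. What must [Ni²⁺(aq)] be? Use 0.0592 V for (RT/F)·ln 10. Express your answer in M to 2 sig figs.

2.0 M

Pd²⁺/Pd is the cathode (higher E°); E°cell = +0.92 − (−0.24) = +1.16 V with n = 2.
From the Nernst equation, log Q = n(E° − E)/0.0592 = 2·(+1.16 − (+1.161))/0.0592 = −0.034.
Balancing electrons gives Pd²⁺(aq) + Ni(s) → Pd(s) + Ni²⁺(aq); thus Q = [Ni²⁺(aq)] / [Pd²⁺(aq)].
Substituting the known concentrations and solving, log [Ni²⁺(aq)] = 0.304 and [Ni²⁺(aq)] = 2.0 M.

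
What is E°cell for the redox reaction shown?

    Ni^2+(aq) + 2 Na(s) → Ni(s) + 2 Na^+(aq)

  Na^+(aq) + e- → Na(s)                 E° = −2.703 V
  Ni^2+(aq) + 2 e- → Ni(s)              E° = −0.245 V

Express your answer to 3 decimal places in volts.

In the reaction as written, Ni^2+(aq) is reduced (cathode) and Na^+(aq) is produced by oxidation at the anode.
E°cell = E°(cathode) − E°(anode) = −0.245 − (−2.703) = +2.458 V.

+2.458 V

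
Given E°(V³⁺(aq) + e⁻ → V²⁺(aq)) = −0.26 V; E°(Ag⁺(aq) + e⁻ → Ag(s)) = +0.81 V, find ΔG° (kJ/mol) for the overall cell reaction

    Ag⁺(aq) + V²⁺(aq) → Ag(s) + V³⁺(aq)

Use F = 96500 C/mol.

In the reaction as written Ag⁺(aq) is reduced, so the Ag⁺/Ag couple is the cathode and V³⁺/V²⁺ is the anode.
E°cell = +0.81 − (−0.26) = +1.07 V; balancing electrons gives n = 1.
ΔG° = −nFE°cell = −(1)(96500)(+1.07) J/mol = −103 kJ/mol.

−103 kJ/mol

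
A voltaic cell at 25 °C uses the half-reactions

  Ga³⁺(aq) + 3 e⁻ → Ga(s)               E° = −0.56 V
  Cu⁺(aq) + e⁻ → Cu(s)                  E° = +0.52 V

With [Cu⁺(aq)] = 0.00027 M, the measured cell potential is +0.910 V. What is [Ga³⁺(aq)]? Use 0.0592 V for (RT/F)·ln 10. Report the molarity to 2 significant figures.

0.0081 M

The Cu⁺/Cu couple has the larger reduction potential, so it is the cathode: E°cell = +0.52 − (−0.56) = +1.08 V and n = 3.
Rearranging E = E° − (0.0592/n)·log Q gives log Q = 3(+1.08 − (+0.910))/0.0592 = 8.615.
The balanced reaction is 3 Cu⁺(aq) + Ga(s) → 3 Cu(s) + Ga³⁺(aq), so Q = [Ga³⁺(aq)] / [Cu⁺(aq)]^3.
Substituting the known concentrations and solving, log [Ga³⁺(aq)] = −2.091 and [Ga³⁺(aq)] = 0.0081 M.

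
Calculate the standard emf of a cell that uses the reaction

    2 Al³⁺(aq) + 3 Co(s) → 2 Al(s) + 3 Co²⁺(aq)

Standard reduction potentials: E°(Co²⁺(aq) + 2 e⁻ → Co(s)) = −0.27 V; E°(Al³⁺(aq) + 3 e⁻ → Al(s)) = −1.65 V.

−1.38 V

Al³⁺(aq) gains electrons, so the Al³⁺/Al couple is the cathode; the Co²⁺/Co couple is the anode.
E°cell = E°(cathode) − E°(anode) = −1.65 − (−0.27) = −1.38 V.
The negative E°cell means the reaction is non-spontaneous in the direction written.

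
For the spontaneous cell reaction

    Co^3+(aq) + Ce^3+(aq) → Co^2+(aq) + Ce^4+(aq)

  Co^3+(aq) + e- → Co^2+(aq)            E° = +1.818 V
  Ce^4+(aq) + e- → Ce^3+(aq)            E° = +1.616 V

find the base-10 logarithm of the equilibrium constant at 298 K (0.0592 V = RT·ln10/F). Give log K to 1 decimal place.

The Co³⁺/Co²⁺ couple is reduced (cathode); E°cell = +1.818 − (+1.616) = +0.202 V with n = 1.
At equilibrium E = 0, so log K = nE°cell / 0.0592 = (1)(+0.202) / 0.0592 = 3.4.

log K = 3.4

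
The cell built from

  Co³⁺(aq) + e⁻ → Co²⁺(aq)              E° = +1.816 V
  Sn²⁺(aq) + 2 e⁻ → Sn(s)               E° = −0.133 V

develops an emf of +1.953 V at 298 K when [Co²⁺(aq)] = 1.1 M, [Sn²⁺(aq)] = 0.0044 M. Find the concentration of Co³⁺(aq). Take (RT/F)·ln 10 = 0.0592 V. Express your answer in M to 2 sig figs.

0.085 M

With Co³⁺/Co²⁺ at the cathode and Sn²⁺/Sn at the anode, E°cell = +1.816 − (−0.133) = +1.949 V (n = 2).
Since E = E° − (0.0592/n)·log Q, log Q = n(E° − E)/0.0592 = −0.135.
Balancing electrons gives 2 Co³⁺(aq) + Sn(s) → 2 Co²⁺(aq) + Sn²⁺(aq); thus Q = ([Co²⁺(aq)]^2·[Sn²⁺(aq)]) / [Co³⁺(aq)]^2.
Isolating [Co³⁺(aq)] in Q = 10^{−0.135} yields log [Co³⁺(aq)] = −1.069, i.e. 0.085 M.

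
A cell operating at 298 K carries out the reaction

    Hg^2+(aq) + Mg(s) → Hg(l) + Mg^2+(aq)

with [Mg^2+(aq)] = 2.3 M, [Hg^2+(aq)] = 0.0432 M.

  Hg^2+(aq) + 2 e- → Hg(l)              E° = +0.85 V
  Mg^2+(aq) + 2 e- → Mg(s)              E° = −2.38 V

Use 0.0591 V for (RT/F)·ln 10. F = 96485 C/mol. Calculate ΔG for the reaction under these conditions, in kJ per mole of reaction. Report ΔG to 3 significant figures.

E°cell = +0.85 − (−2.38) = +3.23 V; the balanced reaction transfers n = 2 electrons.
Q = [Mg^2+(aq)] / [Hg^2+(aq)] = 53.2, so log Q = 1.726 and E = +3.23 − (0.0591/2)(1.726) = +3.1790 V.
Finally ΔG = −nFE = −(2)(96485 C/mol)(+3.1790 V) = −613 kJ/mol.

−613 kJ/mol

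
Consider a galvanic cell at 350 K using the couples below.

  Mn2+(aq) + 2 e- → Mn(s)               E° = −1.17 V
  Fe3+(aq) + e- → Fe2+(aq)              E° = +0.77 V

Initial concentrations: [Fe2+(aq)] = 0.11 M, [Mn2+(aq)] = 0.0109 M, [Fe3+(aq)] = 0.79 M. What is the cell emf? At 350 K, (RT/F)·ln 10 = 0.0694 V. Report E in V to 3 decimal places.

+2.068 V

Fe³⁺/Fe²⁺ is reduced (cathode, E° = +0.77 V) and Mn²⁺/Mn is oxidized (anode).
E°cell = E°cat − E°an = +0.77 − (−1.17) = +1.94 V; n = 2.
For the overall reaction 2 Fe3+(aq) + Mn(s) → 2 Fe2+(aq) + Mn2+(aq), Q = ([Fe2+(aq)]^2·[Mn2+(aq)]) / [Fe3+(aq)]^2 = 0.000211, giving log Q = −3.675.
By the Nernst equation, E = +1.94 − (0.0694/2)·(−3.675) = +2.068 V.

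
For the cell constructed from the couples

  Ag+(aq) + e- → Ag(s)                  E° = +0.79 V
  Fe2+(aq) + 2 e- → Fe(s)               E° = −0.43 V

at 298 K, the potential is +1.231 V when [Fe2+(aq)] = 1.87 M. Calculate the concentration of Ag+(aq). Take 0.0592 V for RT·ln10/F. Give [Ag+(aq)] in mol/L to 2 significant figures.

2.1 M

The Ag⁺/Ag couple has the larger reduction potential, so it is the cathode: E°cell = +0.79 − (−0.43) = +1.22 V and n = 2.
Rearranging E = E° − (0.0592/n)·log Q gives log Q = 2(+1.22 − (+1.231))/0.0592 = −0.372.
The balanced reaction is 2 Ag+(aq) + Fe(s) → 2 Ag(s) + Fe2+(aq), so Q = [Fe2+(aq)] / [Ag+(aq)]^2.
Substituting the known concentrations and solving, log [Ag+(aq)] = 0.322 and [Ag+(aq)] = 2.1 M.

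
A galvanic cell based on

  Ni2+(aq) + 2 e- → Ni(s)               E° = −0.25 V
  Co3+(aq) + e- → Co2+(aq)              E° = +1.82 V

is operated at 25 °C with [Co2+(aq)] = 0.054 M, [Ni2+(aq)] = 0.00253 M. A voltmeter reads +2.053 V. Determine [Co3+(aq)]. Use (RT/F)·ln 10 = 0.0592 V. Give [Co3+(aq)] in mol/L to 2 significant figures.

The Co³⁺/Co²⁺ couple has the larger reduction potential, so it is the cathode: E°cell = +1.82 − (−0.25) = +2.07 V and n = 2.
Rearranging E = E° − (0.0592/n)·log Q gives log Q = 2(+2.07 − (+2.053))/0.0592 = 0.574.
The balanced reaction is 2 Co3+(aq) + Ni(s) → 2 Co2+(aq) + Ni2+(aq), so Q = ([Co2+(aq)]^2·[Ni2+(aq)]) / [Co3+(aq)]^2.
Solving for the unknown gives log [Co3+(aq)] = −2.853, so [Co3+(aq)] ≈ 0.0014 M.

0.0014 M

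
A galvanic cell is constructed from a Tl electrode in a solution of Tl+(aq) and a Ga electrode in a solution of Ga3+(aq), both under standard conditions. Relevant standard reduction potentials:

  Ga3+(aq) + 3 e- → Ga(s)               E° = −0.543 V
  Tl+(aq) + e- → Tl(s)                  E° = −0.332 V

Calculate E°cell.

Of the two couples in this cell, the one with the more positive reduction potential is reduced at the cathode: here that is Tl⁺/Tl (−0.332 V); Ga³⁺/Ga (−0.543 V) is the anode.
E°cell = E°(cathode) − E°(anode) = −0.332 − (−0.543) = +0.211 V.

+0.211 V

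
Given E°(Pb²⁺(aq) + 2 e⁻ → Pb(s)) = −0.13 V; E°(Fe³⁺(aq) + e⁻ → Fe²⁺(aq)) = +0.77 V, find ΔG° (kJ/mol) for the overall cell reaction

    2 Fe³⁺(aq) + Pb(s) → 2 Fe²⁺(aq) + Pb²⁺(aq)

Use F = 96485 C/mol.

In the reaction as written Fe³⁺(aq) is reduced, so the Fe³⁺/Fe²⁺ couple is the cathode and Pb²⁺/Pb is the anode.
E°cell = +0.77 − (−0.13) = +0.90 V; balancing electrons gives n = 2.
ΔG° = −nFE°cell = −(2)(96485)(+0.90) J/mol = −174 kJ/mol.

−174 kJ/mol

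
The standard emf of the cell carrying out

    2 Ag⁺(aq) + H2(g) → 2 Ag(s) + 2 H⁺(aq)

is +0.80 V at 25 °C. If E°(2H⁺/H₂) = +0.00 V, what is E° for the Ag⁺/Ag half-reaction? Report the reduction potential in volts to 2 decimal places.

In the reaction as written the Ag⁺/Ag couple is reduced (cathode) and 2H⁺/H₂ is oxidized (anode), so E°cell = E°(Ag⁺/Ag) − E°(2H⁺/H₂).
E°(Ag⁺/Ag) = E°cell + E°(anode) = +0.80 + (+0.00) = +0.80 V.

+0.80 V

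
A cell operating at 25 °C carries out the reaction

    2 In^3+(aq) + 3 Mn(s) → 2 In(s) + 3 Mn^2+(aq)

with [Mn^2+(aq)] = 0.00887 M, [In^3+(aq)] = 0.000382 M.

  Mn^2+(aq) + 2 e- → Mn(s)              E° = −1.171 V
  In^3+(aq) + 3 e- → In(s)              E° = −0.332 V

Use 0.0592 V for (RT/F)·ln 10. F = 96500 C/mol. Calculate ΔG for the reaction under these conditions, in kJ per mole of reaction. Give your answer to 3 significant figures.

The standard cell potential is −0.332 − (−1.171) = +0.839 V, with n = 6 electrons in the balanced equation.
Here Q = [Mn^2+(aq)]^3 / [In^3+(aq)]^2 = 4.78 (log Q = 0.680), giving E = +0.839 − (0.0592/6)·(0.680) = +0.8323 V.
Then ΔG = −nFE = −6 × 96500 × +0.8323 J/mol = −482 kJ/mol.

−482 kJ/mol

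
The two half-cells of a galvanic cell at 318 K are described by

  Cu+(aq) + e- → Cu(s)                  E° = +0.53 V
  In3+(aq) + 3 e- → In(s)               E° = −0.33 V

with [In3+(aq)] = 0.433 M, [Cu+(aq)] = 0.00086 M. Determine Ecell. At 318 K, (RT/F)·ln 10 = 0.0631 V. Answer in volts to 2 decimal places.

Since E°(Cu⁺/Cu) > E°(In³⁺/In), Cu⁺/Cu serves as the cathode.
E°cell = +0.53 − (−0.33) = +0.86 V, with n = 3 electrons transferred.
Balancing gives 3 Cu+(aq) + In(s) → 3 Cu(s) + In3+(aq); hence Q = [In3+(aq)] / [Cu+(aq)]^3 = 6.81×10^8 (log Q = 8.833).
E = E° − (0.0631/n)·log Q = +0.86 − (0.0631/3)(8.833) = +0.67 V.

+0.67 V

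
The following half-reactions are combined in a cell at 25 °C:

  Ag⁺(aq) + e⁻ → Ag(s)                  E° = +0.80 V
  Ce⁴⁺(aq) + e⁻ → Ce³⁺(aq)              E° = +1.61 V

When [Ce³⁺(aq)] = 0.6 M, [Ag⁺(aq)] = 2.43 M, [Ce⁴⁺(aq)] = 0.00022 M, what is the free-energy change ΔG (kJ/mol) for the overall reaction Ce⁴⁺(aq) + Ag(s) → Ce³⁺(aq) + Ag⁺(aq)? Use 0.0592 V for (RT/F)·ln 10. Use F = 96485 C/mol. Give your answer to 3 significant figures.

E°cell = +1.61 − (+0.80) = +0.81 V; the balanced reaction transfers n = 1 electron.
Q = ([Ce³⁺(aq)]·[Ag⁺(aq)]) / [Ce⁴⁺(aq)] = 6.63×10^3, so log Q = 3.821 and E = +0.81 − (0.0592/1)(3.821) = +0.5838 V.
Finally ΔG = −nFE = −(1)(96485 C/mol)(+0.5838 V) = −56.3 kJ/mol.

−56.3 kJ/mol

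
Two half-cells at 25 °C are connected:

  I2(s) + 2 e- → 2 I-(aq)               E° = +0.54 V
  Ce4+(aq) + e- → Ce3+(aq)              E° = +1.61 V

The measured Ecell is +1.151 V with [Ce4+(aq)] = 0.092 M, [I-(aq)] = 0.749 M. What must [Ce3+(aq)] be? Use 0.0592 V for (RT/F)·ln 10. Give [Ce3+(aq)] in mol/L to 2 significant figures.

0.0030 M

With Ce⁴⁺/Ce³⁺ at the cathode and I₂/I⁻ at the anode, E°cell = +1.61 − (+0.54) = +1.07 V (n = 2).
Rearranging E = E° − (0.0592/n)·log Q gives log Q = 2(+1.07 − (+1.151))/0.0592 = −2.736.
For 2 Ce4+(aq) + 2 I-(aq) → 2 Ce3+(aq) + I2(s), the reaction quotient is Q = [Ce3+(aq)]^2 / ([Ce4+(aq)]^2·[I-(aq)]^2).
Isolating [Ce3+(aq)] in Q = 10^{−2.736} yields log [Ce3+(aq)] = −2.530, i.e. 0.0030 M.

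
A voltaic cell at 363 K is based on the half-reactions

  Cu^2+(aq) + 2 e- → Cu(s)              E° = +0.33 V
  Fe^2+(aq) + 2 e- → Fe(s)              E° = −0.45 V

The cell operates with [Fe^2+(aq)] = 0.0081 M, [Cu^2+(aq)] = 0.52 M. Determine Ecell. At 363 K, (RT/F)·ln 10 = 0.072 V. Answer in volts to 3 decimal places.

+0.845 V

The Cu²⁺/Cu couple has the more positive E°, so it is the cathode; Fe²⁺/Fe is the anode.
E°cell = E°cat − E°an = +0.33 − (−0.45) = +0.78 V; n = 2.
For the overall reaction Cu^2+(aq) + Fe(s) → Cu(s) + Fe^2+(aq), Q = [Fe^2+(aq)] / [Cu^2+(aq)] = 0.0156, giving log Q = −1.808.
Applying E = E° − (RT ln10/nF)·log Q gives +0.78 − (0.072/2)(−1.808) = +0.845 V.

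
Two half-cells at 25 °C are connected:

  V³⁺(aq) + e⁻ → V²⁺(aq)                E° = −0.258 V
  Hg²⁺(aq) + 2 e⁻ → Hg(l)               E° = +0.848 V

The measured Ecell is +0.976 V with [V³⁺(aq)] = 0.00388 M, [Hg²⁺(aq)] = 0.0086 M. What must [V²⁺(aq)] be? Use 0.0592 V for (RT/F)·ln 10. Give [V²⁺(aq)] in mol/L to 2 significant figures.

Hg²⁺/Hg is the cathode (higher E°); E°cell = +0.848 − (−0.258) = +1.106 V with n = 2.
Rearranging E = E° − (0.0592/n)·log Q gives log Q = 2(+1.106 − (+0.976))/0.0592 = 4.392.
Balancing electrons gives Hg²⁺(aq) + 2 V²⁺(aq) → Hg(l) + 2 V³⁺(aq); thus Q = [V³⁺(aq)]^2 / ([Hg²⁺(aq)]·[V²⁺(aq)]^2).
Solving for the unknown gives log [V²⁺(aq)] = −3.574, so [V²⁺(aq)] ≈ 0.00027 M.

0.00027 M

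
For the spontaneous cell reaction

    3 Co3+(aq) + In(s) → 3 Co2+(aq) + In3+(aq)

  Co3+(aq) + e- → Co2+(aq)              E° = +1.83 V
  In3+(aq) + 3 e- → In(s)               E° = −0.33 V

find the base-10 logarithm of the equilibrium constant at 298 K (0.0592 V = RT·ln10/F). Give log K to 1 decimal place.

The Co³⁺/Co²⁺ couple is reduced (cathode); E°cell = +1.83 − (−0.33) = +2.16 V with n = 3.
At equilibrium E = 0, so log K = nE°cell / 0.0592 = (3)(+2.16) / 0.0592 = 109.5.

log K = 109.5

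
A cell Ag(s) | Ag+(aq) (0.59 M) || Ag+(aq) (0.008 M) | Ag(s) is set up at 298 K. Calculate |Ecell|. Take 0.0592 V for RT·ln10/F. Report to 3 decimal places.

0.111 V

For a concentration cell E°cell = 0, since both electrodes use the same couple.
The compartment with the higher Ag+(aq) concentration (0.59 M) acts as the cathode; ions are reduced there and produced at the dilute (0.008 M) anode.
With n = 1, Ecell = −(0.0592/1)·log([dilute]/[conc]) = −(0.0592/1)·log(0.008/0.59) = +0.111 V.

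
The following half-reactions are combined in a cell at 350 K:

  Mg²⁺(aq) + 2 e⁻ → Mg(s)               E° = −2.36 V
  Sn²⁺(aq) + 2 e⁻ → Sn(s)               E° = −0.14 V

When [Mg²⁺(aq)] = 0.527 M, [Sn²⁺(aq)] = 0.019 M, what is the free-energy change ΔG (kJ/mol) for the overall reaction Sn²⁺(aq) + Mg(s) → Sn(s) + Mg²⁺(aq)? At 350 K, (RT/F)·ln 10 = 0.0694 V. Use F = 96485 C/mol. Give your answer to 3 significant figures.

−419 kJ/mol

E°cell = −0.14 − (−2.36) = +2.22 V; the balanced reaction transfers n = 2 electrons.
Here Q = [Mg²⁺(aq)] / [Sn²⁺(aq)] = 27.7 (log Q = 1.443), giving E = +2.22 − (0.0694/2)·(1.443) = +2.1699 V.
ΔG = −nFE = −(2)(96485)(+2.1699) J/mol = −419 kJ/mol.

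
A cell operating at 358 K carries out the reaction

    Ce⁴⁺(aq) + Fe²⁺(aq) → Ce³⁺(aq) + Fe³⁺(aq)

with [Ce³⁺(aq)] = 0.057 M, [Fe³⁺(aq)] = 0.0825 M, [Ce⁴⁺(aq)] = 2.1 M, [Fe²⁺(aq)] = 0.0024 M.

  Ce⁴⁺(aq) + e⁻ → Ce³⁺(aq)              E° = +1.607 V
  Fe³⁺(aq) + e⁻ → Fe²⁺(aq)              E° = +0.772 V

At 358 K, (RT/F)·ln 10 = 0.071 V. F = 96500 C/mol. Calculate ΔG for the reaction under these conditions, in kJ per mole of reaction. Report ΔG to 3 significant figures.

E°cell = +1.607 − (+0.772) = +0.835 V; the balanced reaction transfers n = 1 electron.
The reaction quotient is ([Ce³⁺(aq)]·[Fe³⁺(aq)]) / ([Ce⁴⁺(aq)]·[Fe²⁺(aq)]) = 0.933; by Nernst, E = +0.835 − (0.071/1)(−0.030) = +0.8371 V.
Then ΔG = −nFE = −1 × 96500 × +0.8371 J/mol = −80.8 kJ/mol.

−80.8 kJ/mol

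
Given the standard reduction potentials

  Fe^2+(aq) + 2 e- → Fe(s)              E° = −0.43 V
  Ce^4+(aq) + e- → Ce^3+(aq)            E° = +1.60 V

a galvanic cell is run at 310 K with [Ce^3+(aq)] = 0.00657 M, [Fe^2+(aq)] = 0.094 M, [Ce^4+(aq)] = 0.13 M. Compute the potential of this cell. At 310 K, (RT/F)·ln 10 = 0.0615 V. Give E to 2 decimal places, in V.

The Ce⁴⁺/Ce³⁺ couple has the more positive E°, so it is the cathode; Fe²⁺/Fe is the anode.
The standard potential is +1.60 − (−0.43) = +2.03 V and the balanced reaction transfers n = 2 electrons.
For the overall reaction 2 Ce^4+(aq) + Fe(s) → 2 Ce^3+(aq) + Fe^2+(aq), Q = ([Ce^3+(aq)]^2·[Fe^2+(aq)]) / [Ce^4+(aq)]^2 = 0.00024, giving log Q = −3.620.
Applying E = E° − (RT ln10/nF)·log Q gives +2.03 − (0.0615/2)(−3.620) = +2.14 V.

+2.14 V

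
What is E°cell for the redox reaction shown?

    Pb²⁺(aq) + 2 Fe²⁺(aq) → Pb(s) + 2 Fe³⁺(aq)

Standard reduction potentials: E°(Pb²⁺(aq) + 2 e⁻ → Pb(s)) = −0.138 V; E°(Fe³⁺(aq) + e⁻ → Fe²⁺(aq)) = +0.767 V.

Pb²⁺(aq) gains electrons, so the Pb²⁺/Pb couple is the cathode; the Fe³⁺/Fe²⁺ couple is the anode.
E°cell = E°(cathode) − E°(anode) = −0.138 − (+0.767) = −0.905 V.

−0.905 V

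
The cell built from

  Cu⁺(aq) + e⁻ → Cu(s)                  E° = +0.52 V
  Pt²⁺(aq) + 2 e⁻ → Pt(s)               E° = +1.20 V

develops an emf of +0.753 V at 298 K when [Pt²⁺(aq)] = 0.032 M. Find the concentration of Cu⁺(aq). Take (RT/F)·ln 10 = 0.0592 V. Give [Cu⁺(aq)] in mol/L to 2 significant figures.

With Pt²⁺/Pt at the cathode and Cu⁺/Cu at the anode, E°cell = +1.20 − (+0.52) = +0.68 V (n = 2).
From the Nernst equation, log Q = n(E° − E)/0.0592 = 2·(+0.68 − (+0.753))/0.0592 = −2.466.
The balanced reaction is Pt²⁺(aq) + 2 Cu(s) → Pt(s) + 2 Cu⁺(aq), so Q = [Cu⁺(aq)]^2 / [Pt²⁺(aq)].
Substituting the known concentrations and solving, log [Cu⁺(aq)] = −1.980 and [Cu⁺(aq)] = 0.010 M.

0.010 M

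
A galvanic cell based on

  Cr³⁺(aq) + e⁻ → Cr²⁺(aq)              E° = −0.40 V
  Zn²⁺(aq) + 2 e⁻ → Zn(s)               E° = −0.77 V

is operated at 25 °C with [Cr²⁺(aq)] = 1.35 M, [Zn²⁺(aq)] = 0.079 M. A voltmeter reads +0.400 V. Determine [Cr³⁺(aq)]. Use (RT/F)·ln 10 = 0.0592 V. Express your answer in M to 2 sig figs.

1.2 M

The Cr³⁺/Cr²⁺ couple has the larger reduction potential, so it is the cathode: E°cell = −0.40 − (−0.77) = +0.37 V and n = 2.
Rearranging E = E° − (0.0592/n)·log Q gives log Q = 2(+0.37 − (+0.400))/0.0592 = −1.014.
Balancing electrons gives 2 Cr³⁺(aq) + Zn(s) → 2 Cr²⁺(aq) + Zn²⁺(aq); thus Q = ([Cr²⁺(aq)]^2·[Zn²⁺(aq)]) / [Cr³⁺(aq)]^2.
Solving for the unknown gives log [Cr³⁺(aq)] = 0.086, so [Cr³⁺(aq)] ≈ 1.2 M.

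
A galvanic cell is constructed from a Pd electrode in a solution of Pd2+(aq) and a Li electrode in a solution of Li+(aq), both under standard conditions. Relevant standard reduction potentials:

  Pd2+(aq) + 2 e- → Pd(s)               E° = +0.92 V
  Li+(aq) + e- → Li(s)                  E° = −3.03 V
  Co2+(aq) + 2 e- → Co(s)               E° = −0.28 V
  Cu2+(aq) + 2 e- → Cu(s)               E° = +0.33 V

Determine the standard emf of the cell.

The Pd²⁺/Pd couple has the higher E°, so Pd ion is reduced (cathode) and Li is oxidized (anode).
E°cell = E°(cathode) − E°(anode) = +0.92 − (−3.03) = +3.95 V.

+3.95 V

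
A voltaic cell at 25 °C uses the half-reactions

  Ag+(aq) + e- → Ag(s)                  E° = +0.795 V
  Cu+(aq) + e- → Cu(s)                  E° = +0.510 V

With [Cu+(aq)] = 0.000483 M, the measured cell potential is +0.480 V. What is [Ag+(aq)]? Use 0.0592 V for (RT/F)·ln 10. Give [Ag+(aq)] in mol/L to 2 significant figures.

The Ag⁺/Ag couple has the larger reduction potential, so it is the cathode: E°cell = +0.795 − (+0.510) = +0.285 V and n = 1.
Since E = E° − (0.0592/n)·log Q, log Q = n(E° − E)/0.0592 = −3.294.
Balancing electrons gives Ag+(aq) + Cu(s) → Ag(s) + Cu+(aq); thus Q = [Cu+(aq)] / [Ag+(aq)].
Solving for the unknown gives log [Ag+(aq)] = −0.022, so [Ag+(aq)] ≈ 0.95 M.

0.95 M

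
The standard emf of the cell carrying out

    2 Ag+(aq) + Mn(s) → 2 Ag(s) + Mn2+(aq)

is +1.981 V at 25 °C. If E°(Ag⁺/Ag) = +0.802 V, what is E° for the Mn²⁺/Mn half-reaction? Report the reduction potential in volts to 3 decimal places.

In the reaction as written the Ag⁺/Ag couple is reduced (cathode) and Mn²⁺/Mn is oxidized (anode), so E°cell = E°(Ag⁺/Ag) − E°(Mn²⁺/Mn).
E°(Mn²⁺/Mn) = E°(cathode) − E°cell = +0.802 − (+1.981) = −1.179 V.

−1.179 V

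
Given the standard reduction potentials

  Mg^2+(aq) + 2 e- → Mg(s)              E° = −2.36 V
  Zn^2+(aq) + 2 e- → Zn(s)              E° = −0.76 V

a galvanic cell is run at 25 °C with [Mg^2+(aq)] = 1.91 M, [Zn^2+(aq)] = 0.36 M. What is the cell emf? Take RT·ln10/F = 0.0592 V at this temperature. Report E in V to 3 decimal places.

+1.579 V

The Zn²⁺/Zn couple has the more positive E°, so it is the cathode; Mg²⁺/Mg is the anode.
The standard potential is −0.76 − (−2.36) = +1.60 V and the balanced reaction transfers n = 2 electrons.
The balanced reaction is Zn^2+(aq) + Mg(s) → Zn(s) + Mg^2+(aq), so Q = [Mg^2+(aq)] / [Zn^2+(aq)] = 5.31 and log Q = 0.725.
By the Nernst equation, E = +1.60 − (0.0592/2)·(0.725) = +1.579 V.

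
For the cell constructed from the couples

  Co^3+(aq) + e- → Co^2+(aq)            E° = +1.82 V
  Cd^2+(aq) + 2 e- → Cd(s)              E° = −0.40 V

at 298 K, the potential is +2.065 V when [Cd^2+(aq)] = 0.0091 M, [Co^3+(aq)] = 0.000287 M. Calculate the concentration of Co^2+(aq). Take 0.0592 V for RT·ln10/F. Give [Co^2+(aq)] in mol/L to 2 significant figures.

Co³⁺/Co²⁺ is the cathode (higher E°); E°cell = +1.82 − (−0.40) = +2.22 V with n = 2.
Since E = E° − (0.0592/n)·log Q, log Q = n(E° − E)/0.0592 = 5.236.
For 2 Co^3+(aq) + Cd(s) → 2 Co^2+(aq) + Cd^2+(aq), the reaction quotient is Q = ([Co^2+(aq)]^2·[Cd^2+(aq)]) / [Co^3+(aq)]^2.
Substituting the known concentrations and solving, log [Co^2+(aq)] = 0.096 and [Co^2+(aq)] = 1.2 M.

1.2 M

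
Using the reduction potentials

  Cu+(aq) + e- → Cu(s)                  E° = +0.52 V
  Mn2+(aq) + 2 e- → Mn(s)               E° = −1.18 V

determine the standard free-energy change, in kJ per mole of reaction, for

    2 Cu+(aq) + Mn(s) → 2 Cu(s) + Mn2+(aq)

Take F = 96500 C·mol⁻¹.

In the reaction as written Cu+(aq) is reduced, so the Cu⁺/Cu couple is the cathode and Mn²⁺/Mn is the anode.
E°cell = +0.52 − (−1.18) = +1.70 V; balancing electrons gives n = 2.
ΔG° = −nFE°cell = −(2)(96500)(+1.70) J/mol = −328 kJ/mol.

−328 kJ/mol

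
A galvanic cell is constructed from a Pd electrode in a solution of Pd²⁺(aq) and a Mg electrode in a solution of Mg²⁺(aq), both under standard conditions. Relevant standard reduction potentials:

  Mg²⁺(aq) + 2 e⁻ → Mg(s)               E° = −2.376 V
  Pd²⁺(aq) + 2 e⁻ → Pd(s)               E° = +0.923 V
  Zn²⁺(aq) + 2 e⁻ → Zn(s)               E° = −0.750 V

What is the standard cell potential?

+3.299 V

Of the two couples in this cell, the one with the more positive reduction potential is reduced at the cathode: here that is Pd²⁺/Pd (+0.923 V); Mg²⁺/Mg (−2.376 V) is the anode.
E°cell = E°(cathode) − E°(anode) = +0.923 − (−2.376) = +3.299 V.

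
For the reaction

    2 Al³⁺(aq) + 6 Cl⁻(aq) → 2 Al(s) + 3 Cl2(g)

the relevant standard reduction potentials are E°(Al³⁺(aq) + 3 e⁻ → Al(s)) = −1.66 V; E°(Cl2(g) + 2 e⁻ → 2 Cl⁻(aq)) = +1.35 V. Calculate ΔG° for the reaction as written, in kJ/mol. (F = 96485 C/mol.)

+1743 kJ/mol

In the reaction as written Al³⁺(aq) is reduced, so the Al³⁺/Al couple is the cathode and Cl₂/Cl⁻ is the anode.
E°cell = −1.66 − (+1.35) = −3.01 V; balancing electrons gives n = 6.
ΔG° = −nFE°cell = −(6)(96485)(−3.01) J/mol = +1743 kJ/mol.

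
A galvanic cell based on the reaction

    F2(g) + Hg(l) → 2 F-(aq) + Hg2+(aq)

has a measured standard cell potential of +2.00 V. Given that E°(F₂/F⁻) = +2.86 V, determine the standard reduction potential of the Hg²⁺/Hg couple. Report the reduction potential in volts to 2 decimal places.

+0.86 V

In the reaction as written the F₂/F⁻ couple is reduced (cathode) and Hg²⁺/Hg is oxidized (anode), so E°cell = E°(F₂/F⁻) − E°(Hg²⁺/Hg).
E°(Hg²⁺/Hg) = E°(cathode) − E°cell = +2.86 − (+2.00) = +0.86 V.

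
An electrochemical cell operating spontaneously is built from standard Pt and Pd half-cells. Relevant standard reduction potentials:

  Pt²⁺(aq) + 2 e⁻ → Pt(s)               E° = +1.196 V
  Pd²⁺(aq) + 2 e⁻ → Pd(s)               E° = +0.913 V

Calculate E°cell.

+0.283 V

Of the two couples in this cell, the one with the more positive reduction potential is reduced at the cathode: here that is Pt²⁺/Pt (+1.196 V); Pd²⁺/Pd (+0.913 V) is the anode.
E°cell = E°(cathode) − E°(anode) = +1.196 − (+0.913) = +0.283 V.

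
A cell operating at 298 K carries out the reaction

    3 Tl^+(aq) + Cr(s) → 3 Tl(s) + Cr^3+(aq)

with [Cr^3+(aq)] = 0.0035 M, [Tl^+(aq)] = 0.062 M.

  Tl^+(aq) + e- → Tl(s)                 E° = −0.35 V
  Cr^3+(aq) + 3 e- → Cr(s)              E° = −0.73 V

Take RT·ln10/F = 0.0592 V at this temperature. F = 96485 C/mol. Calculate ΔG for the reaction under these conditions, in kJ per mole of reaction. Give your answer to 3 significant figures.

With Tl⁺/Tl reduced at the cathode, E°cell = −0.35 − (−0.73) = +0.38 V and n = 3.
The reaction quotient is [Cr^3+(aq)] / [Tl^+(aq)]^3 = 14.7; by Nernst, E = +0.38 − (0.0592/3)(1.167) = +0.3570 V.
ΔG = −nFE = −(3)(96485)(+0.3570) J/mol = −103 kJ/mol.

−103 kJ/mol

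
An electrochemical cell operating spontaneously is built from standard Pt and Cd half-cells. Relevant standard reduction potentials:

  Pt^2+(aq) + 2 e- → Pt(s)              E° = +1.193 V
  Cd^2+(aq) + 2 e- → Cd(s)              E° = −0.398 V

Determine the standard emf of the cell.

The Pt²⁺/Pt couple has the higher E°, so Pt ion is reduced (cathode) and Cd is oxidized (anode).
E°cell = E°(cathode) − E°(anode) = +1.193 − (−0.398) = +1.591 V.

+1.591 V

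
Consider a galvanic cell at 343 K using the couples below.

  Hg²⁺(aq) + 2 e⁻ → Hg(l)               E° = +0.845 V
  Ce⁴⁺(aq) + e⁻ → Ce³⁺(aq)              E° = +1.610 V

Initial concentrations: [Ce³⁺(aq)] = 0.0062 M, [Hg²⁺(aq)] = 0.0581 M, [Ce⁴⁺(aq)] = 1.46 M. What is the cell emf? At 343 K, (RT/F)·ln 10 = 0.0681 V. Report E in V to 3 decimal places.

+0.969 V

The Ce⁴⁺/Ce³⁺ couple has the more positive E°, so it is the cathode; Hg²⁺/Hg is the anode.
The standard potential is +1.610 − (+0.845) = +0.765 V and the balanced reaction transfers n = 2 electrons.
The balanced reaction is 2 Ce⁴⁺(aq) + Hg(l) → 2 Ce³⁺(aq) + Hg²⁺(aq), so Q = ([Ce³⁺(aq)]^2·[Hg²⁺(aq)]) / [Ce⁴⁺(aq)]^2 = 1.05×10^−6 and log Q = −5.980.
E = E° − (0.0681/n)·log Q = +0.765 − (0.0681/2)(−5.980) = +0.969 V.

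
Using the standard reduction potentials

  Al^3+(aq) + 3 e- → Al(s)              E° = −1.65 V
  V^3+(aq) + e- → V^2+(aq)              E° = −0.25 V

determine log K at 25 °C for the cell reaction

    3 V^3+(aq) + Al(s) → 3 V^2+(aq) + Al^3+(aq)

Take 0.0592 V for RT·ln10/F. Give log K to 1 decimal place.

log K = 70.9

The V³⁺/V²⁺ couple is reduced (cathode); E°cell = −0.25 − (−1.65) = +1.40 V with n = 3.
At equilibrium E = 0, so log K = nE°cell / 0.0592 = (3)(+1.40) / 0.0592 = 70.9.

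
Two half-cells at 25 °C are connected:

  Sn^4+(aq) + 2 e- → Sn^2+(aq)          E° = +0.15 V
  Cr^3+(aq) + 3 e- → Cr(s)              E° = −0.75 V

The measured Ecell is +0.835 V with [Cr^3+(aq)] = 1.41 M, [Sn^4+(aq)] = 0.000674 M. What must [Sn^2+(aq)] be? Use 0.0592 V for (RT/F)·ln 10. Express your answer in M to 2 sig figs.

With Sn⁴⁺/Sn²⁺ at the cathode and Cr³⁺/Cr at the anode, E°cell = +0.15 − (−0.75) = +0.90 V (n = 6).
From the Nernst equation, log Q = n(E° − E)/0.0592 = 6·(+0.90 − (+0.835))/0.0592 = 6.588.
Balancing electrons gives 3 Sn^4+(aq) + 2 Cr(s) → 3 Sn^2+(aq) + 2 Cr^3+(aq); thus Q = ([Sn^2+(aq)]^3·[Cr^3+(aq)]^2) / [Sn^4+(aq)]^3.
Isolating [Sn^2+(aq)] in Q = 10^{6.588} yields log [Sn^2+(aq)] = −1.075, i.e. 0.084 M.

0.084 M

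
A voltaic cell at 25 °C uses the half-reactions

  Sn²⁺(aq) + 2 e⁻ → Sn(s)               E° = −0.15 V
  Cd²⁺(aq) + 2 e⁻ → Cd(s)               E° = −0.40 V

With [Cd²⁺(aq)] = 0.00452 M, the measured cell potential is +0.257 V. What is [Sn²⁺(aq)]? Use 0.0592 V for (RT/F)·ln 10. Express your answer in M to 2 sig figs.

With Sn²⁺/Sn at the cathode and Cd²⁺/Cd at the anode, E°cell = −0.15 − (−0.40) = +0.25 V (n = 2).
Since E = E° − (0.0592/n)·log Q, log Q = n(E° − E)/0.0592 = −0.236.
Balancing electrons gives Sn²⁺(aq) + Cd(s) → Sn(s) + Cd²⁺(aq); thus Q = [Cd²⁺(aq)] / [Sn²⁺(aq)].
Solving for the unknown gives log [Sn²⁺(aq)] = −2.109, so [Sn²⁺(aq)] ≈ 0.0078 M.

0.0078 M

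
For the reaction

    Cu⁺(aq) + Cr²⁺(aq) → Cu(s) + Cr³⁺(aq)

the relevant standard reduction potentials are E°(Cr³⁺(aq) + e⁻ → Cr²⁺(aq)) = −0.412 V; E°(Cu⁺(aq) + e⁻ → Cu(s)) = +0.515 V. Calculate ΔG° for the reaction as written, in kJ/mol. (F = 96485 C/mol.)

−89.4 kJ/mol

In the reaction as written Cu⁺(aq) is reduced, so the Cu⁺/Cu couple is the cathode and Cr³⁺/Cr²⁺ is the anode.
E°cell = +0.515 − (−0.412) = +0.927 V; balancing electrons gives n = 1.
ΔG° = −nFE°cell = −(1)(96485)(+0.927) J/mol = −89.4 kJ/mol.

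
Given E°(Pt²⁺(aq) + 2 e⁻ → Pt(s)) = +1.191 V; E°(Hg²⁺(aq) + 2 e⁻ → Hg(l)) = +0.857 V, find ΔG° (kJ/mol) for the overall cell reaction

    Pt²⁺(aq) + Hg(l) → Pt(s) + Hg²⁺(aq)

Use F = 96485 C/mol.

−64.5 kJ/mol

In the reaction as written Pt²⁺(aq) is reduced, so the Pt²⁺/Pt couple is the cathode and Hg²⁺/Hg is the anode.
E°cell = +1.191 − (+0.857) = +0.334 V; balancing electrons gives n = 2.
ΔG° = −nFE°cell = −(2)(96485)(+0.334) J/mol = −64.5 kJ/mol.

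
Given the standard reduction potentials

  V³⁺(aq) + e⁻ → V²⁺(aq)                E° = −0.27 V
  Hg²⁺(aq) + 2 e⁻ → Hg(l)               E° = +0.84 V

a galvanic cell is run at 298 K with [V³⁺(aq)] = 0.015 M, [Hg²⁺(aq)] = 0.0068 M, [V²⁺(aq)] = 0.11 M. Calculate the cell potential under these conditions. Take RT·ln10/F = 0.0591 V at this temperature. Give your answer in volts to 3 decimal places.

Since E°(Hg²⁺/Hg) > E°(V³⁺/V²⁺), Hg²⁺/Hg serves as the cathode.
The standard potential is +0.84 − (−0.27) = +1.11 V and the balanced reaction transfers n = 2 electrons.
Balancing gives Hg²⁺(aq) + 2 V²⁺(aq) → Hg(l) + 2 V³⁺(aq); hence Q = [V³⁺(aq)]^2 / ([Hg²⁺(aq)]·[V²⁺(aq)]^2) = 2.73 (log Q = 0.437).
E = E° − (0.0591/n)·log Q = +1.11 − (0.0591/2)(0.437) = +1.097 V.

+1.097 V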